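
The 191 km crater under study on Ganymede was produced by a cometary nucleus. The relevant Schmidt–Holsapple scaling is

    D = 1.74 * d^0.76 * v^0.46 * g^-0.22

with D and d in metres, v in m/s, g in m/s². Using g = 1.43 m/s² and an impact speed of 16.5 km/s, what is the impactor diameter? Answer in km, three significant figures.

d ≈ 13.3 km

Rearranging for d: d = [D / (1.74 · 16500^0.46 · 1.43^-0.22)]^(1/0.76).
D = 191000 m.
16500^0.46 = 87.10
1.43^-0.22 = 0.9243
Denominator = 1.74 × 87.10 × 0.9243 = 140.1
D / 140.1 = 191000 / 140.1 = 1363
d = 1363^(1/0.76) = 1363^1.3158 = 13316 m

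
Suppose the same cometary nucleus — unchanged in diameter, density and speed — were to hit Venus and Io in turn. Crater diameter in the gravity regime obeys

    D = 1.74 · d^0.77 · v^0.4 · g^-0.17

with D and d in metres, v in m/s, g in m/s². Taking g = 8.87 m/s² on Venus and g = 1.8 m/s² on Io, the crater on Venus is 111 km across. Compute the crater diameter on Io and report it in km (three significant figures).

D ≈ 146 km

All impactor-dependent factors cancel in the ratio, leaving D_Io/D_Venus = (g_Io/g_Venus)^-0.17.
(1.8/8.87)^-0.17 = 0.2029^-0.17 = 1.311
D_Io = 1.311 × 111 km = 146 km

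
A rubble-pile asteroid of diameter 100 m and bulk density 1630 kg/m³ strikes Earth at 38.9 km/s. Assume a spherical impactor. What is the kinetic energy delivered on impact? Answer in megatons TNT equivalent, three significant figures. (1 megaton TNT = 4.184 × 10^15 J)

E ≈ 154 Mt TNT

v = 38900 m/s.
Mass m = (π/6) ρ d³ = (π/6) × 1630 × (100)³ = 8.535 × 10^8 kg
E = ½ m v² = 0.5 × 8.535 × 10^8 × (38900)² = 6.458 × 10^17 J
   = 6.458 × 10^17 / 4.184×10^15 = 154.3 Mt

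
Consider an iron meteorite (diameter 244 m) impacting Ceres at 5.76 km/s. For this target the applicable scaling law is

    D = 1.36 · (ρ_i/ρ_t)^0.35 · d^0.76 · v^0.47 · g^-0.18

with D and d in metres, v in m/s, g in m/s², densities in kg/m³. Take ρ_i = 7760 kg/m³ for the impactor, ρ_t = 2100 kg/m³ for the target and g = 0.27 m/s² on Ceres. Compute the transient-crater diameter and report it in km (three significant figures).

In SI units: v = 5760 m/s.
(ρ_i/ρ_t)^0.35 = (7760/2100)^0.35 = 1.580
d^0.76 = 244^0.76 = 65.23
v^0.47 = 5760^0.47 = 58.53
g^-0.18 = 0.27^-0.18 = 1.266
D = 1.36 × 1.580 × 65.23 × 58.53 × 1.266 = 10386 m
   = 10.39 km

D ≈ 10.4 km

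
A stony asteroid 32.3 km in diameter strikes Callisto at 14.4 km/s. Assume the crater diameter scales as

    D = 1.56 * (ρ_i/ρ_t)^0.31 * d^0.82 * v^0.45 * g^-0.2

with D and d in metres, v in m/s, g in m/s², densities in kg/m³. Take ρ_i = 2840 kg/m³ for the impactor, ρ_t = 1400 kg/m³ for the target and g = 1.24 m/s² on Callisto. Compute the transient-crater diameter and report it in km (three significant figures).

D ≈ 689 km

In SI units: d = 32300 m, v = 14400 m/s.
(ρ_i/ρ_t)^0.31 = (2840/1400)^0.31 = 1.245
d^0.82 = 32300^0.82 = 4984
v^0.45 = 14400^0.45 = 74.35
g^-0.2 = 1.24^-0.2 = 0.9579
D = 1.56 × 1.245 × 4984 × 74.35 × 0.9579 = 6.894 × 10^5 m
   = 689.4 km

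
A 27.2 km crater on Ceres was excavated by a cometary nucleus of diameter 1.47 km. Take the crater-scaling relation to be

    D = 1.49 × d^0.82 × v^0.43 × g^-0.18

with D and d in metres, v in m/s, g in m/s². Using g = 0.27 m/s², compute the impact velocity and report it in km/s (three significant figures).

Rearranging for v: v = [D / (1.49 · 1470^0.82 · 0.27^-0.18)]^(1/0.43).
D = 27200 m.
1470^0.82 = 395.5
0.27^-0.18 = 1.266
Denominator = 1.49 × 395.5 × 1.266 = 746.0
D / 746.0 = 27200 / 746.0 = 36.46
v = 36.46^(1/0.43) = 36.46^2.3256 = 4287 m/s

v ≈ 4.29 km/s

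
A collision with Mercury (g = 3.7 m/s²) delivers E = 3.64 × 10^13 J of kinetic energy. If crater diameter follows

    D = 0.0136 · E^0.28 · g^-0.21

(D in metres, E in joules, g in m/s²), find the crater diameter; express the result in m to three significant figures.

D ≈ 64.8 m

E^0.28 = (3.64 × 10^13)^0.28 = 6.268 × 10^3
g^-0.21 = 3.7^-0.21 = 0.7598
D = 0.0136 × 6.268 × 10^3 × 0.7598 = 64.77 m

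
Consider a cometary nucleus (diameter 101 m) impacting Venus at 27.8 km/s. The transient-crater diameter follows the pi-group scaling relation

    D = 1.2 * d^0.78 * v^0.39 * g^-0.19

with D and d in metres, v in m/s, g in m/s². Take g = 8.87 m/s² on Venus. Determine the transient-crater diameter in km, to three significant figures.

D ≈ 1.57 km

In SI units: v = 27800 m/s.
d^0.78 = 101^0.78 = 36.59
v^0.39 = 27800^0.39 = 54.10
g^-0.19 = 8.87^-0.19 = 0.6605
D = 1.2 × 36.59 × 54.10 × 0.6605 = 1569 m
   = 1.569 km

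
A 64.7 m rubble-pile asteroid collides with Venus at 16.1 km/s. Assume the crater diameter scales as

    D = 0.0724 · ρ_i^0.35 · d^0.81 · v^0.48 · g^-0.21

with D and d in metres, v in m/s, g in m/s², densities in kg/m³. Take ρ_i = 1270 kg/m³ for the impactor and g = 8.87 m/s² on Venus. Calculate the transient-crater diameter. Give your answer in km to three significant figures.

In SI units: v = 16100 m/s.
ρ_i^0.35 = 1270^0.35 = 12.20
d^0.81 = 64.7^0.81 = 29.30
v^0.48 = 16100^0.48 = 104.5
g^-0.21 = 8.87^-0.21 = 0.6323
D = 0.0724 × 12.20 × 29.30 × 104.5 × 0.6323 = 1710 m
   = 1.710 km

D ≈ 1.71 km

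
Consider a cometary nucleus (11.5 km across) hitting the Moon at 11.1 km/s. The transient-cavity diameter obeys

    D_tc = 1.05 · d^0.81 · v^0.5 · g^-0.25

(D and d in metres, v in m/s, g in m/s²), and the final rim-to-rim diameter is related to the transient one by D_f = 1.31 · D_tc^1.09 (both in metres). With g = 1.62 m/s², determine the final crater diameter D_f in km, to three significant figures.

In SI: d = 11500 m, v = 11100 m/s.
d^0.81 = 11500^0.81 = 1946
v^0.5 = 11100^0.5 = 105.4
g^-0.25 = 1.62^-0.25 = 0.8864
D_tc = 1.05 × 1946 × 105.4 × 0.8864 = 1.909 × 10^5 m
D_f = 1.31 × (1.909 × 10^5)^1.09 = 7.471 × 10^5 m
     = 747.1 km

D_f ≈ 747 km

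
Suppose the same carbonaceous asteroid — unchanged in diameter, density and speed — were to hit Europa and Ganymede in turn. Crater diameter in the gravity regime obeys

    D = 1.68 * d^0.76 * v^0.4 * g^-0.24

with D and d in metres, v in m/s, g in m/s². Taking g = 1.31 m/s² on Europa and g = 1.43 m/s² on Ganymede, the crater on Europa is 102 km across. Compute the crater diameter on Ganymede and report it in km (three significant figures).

D ≈ 99.9 km

All impactor-dependent factors cancel in the ratio, leaving D_Ganymede/D_Europa = (g_Ganymede/g_Europa)^-0.24.
(1.43/1.31)^-0.24 = 1.092^-0.24 = 0.9791
D_Ganymede = 0.9791 × 102 km = 99.9 km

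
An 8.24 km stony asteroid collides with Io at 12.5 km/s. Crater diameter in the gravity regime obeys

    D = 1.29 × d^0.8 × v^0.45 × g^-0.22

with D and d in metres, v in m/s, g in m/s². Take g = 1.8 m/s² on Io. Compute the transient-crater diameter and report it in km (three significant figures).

D ≈ 107 km

In SI units: d = 8240 m, v = 12500 m/s.
d^0.8 = 8240^0.8 = 1358
v^0.45 = 12500^0.45 = 69.76
g^-0.22 = 1.8^-0.22 = 0.8787
D = 1.29 × 1358 × 69.76 × 0.8787 = 1.074 × 10^5 m
   = 107.4 km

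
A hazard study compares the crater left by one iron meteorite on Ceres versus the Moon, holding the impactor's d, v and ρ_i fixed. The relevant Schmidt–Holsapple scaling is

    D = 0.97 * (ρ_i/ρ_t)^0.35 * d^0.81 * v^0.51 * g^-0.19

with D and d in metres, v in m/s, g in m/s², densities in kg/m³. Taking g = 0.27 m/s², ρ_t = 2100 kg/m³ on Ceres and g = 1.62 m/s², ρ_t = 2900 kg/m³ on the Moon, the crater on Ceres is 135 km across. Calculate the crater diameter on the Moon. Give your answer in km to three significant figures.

The impactor-only factors (d, v, ρ_i) cancel in the ratio, leaving D_Moon/D_Ceres = (g_Moon/g_Ceres)^-0.19 · (ρ_t,Ceres/ρ_t,Moon)^0.35.
(1.62/0.27)^-0.19 = 6.000^-0.19 = 0.7115
(2100/2900)^0.35 = 0.7241^0.35 = 0.8932
Ratio = 0.7115 × 0.8932 = 0.6355
D_Moon = 0.6355 × 135 km = 85.8 km

D ≈ 85.8 km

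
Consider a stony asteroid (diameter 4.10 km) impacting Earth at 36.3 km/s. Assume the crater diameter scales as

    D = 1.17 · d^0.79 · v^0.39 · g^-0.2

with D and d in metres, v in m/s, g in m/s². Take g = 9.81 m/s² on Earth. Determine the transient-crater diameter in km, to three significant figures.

D ≈ 31.8 km

In SI units: d = 4100 m, v = 36300 m/s.
d^0.79 = 4100^0.79 = 714.7
v^0.39 = 36300^0.39 = 60.03
g^-0.2 = 9.81^-0.2 = 0.6334
D = 1.17 × 714.7 × 60.03 × 0.6334 = 31795 m
   = 31.79 km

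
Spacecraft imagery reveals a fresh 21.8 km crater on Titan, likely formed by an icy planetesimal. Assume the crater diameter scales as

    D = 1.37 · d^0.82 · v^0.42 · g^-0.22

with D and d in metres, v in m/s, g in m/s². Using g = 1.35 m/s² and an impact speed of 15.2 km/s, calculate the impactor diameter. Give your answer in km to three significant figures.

Rearranging for d: d = [D / (1.37 · 15200^0.42 · 1.35^-0.22)]^(1/0.82).
D = 21800 m.
15200^0.42 = 57.07
1.35^-0.22 = 0.9361
Denominator = 1.37 × 57.07 × 0.9361 = 73.19
D / 73.19 = 21800 / 73.19 = 297.9
d = 297.9^(1/0.82) = 297.9^1.2195 = 1040 m

d ≈ 1.04 km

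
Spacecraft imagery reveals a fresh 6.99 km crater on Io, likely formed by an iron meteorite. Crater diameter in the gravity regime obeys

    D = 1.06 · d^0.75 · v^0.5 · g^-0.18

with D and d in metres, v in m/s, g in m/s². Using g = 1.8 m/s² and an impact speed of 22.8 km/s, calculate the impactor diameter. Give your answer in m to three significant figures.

Rearranging for d: d = [D / (1.06 · 22800^0.5 · 1.8^-0.18)]^(1/0.75).
D = 6990 m.
22800^0.5 = 151.0
1.8^-0.18 = 0.8996
Denominator = 1.06 × 151.0 × 0.8996 = 144.0
D / 144.0 = 6990 / 144.0 = 48.54
d = 48.54^(1/0.75) = 48.54^1.3333 = 177.0 m

d ≈ 177 m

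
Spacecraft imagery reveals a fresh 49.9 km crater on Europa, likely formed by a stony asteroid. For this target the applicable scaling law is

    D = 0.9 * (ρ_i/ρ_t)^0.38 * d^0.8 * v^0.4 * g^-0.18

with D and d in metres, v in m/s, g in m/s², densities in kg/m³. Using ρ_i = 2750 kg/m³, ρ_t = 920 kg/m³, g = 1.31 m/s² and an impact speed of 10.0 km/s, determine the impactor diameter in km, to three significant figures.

d ≈ 5.37 km

Rearranging for d: d = [D / (0.9 · (2750/920)^0.38 · 10000^0.4 · 1.31^-0.18)]^(1/0.8).
D = 49900 m.
(2750/920)^0.38 = 1.516
10000^0.4 = 39.81
1.31^-0.18 = 0.9526
Denominator = 0.9 × 1.516 × 39.81 × 0.9526 = 51.74
D / 51.74 = 49900 / 51.74 = 964.4
d = 964.4^(1/0.8) = 964.4^1.25 = 5374 m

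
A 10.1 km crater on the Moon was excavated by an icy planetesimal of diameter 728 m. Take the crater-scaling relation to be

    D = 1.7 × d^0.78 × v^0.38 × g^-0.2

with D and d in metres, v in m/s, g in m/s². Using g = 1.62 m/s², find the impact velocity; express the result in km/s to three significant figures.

v ≈ 14.7 km/s

Rearranging for v: v = [D / (1.7 · 728^0.78 · 1.62^-0.2)]^(1/0.38).
D = 10100 m.
728^0.78 = 170.8
1.62^-0.2 = 0.9080
Denominator = 1.7 × 170.8 × 0.9080 = 263.6
D / 263.6 = 10100 / 263.6 = 38.32
v = 38.32^(1/0.38) = 38.32^2.6316 = 14687 m/s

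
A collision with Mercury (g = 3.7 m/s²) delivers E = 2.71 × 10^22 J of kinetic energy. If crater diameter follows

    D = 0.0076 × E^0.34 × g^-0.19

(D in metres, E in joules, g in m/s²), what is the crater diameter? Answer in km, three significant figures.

E^0.34 = (2.71 × 10^22)^0.34 = 4.238 × 10^7
g^-0.19 = 3.7^-0.19 = 0.7799
D = 0.0076 × 4.238 × 10^7 × 0.7799 = 2.512 × 10^5 m
   = 251.2 km

D ≈ 251 km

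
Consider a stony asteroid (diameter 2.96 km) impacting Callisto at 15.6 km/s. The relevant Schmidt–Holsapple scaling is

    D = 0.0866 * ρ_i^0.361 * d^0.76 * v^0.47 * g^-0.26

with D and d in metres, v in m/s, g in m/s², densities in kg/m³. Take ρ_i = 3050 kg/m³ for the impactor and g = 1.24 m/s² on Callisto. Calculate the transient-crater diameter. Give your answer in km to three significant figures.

D ≈ 60.3 km

In SI units: d = 2960 m, v = 15600 m/s.
ρ_i^0.361 = 3050^0.361 = 18.11
d^0.76 = 2960^0.76 = 434.7
v^0.47 = 15600^0.47 = 93.49
g^-0.26 = 1.24^-0.26 = 0.9456
D = 0.0866 × 18.11 × 434.7 × 93.49 × 0.9456 = 60270 m
   = 60.27 km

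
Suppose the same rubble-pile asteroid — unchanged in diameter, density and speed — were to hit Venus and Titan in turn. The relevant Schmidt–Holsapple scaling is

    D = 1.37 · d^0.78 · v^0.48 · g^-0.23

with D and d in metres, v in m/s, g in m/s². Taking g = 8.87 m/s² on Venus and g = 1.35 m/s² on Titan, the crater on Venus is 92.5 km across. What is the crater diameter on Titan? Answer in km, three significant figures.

All impactor-dependent factors cancel in the ratio, leaving D_Titan/D_Venus = (g_Titan/g_Venus)^-0.23.
(1.35/8.87)^-0.23 = 0.1522^-0.23 = 1.542
D_Titan = 1.542 × 92.5 km = 143 km

D ≈ 143 km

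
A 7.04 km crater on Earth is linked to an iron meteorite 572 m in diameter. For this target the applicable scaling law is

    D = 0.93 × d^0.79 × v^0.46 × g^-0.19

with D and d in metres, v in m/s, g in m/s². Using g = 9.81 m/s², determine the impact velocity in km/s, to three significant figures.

Rearranging for v: v = [D / (0.93 · 572^0.79 · 9.81^-0.19)]^(1/0.46).
D = 7040 m.
572^0.79 = 150.8
9.81^-0.19 = 0.6480
Denominator = 0.93 × 150.8 × 0.6480 = 90.88
D / 90.88 = 7040 / 90.88 = 77.46
v = 77.46^(1/0.46) = 77.46^2.1739 = 12784 m/s

v ≈ 12.8 km/s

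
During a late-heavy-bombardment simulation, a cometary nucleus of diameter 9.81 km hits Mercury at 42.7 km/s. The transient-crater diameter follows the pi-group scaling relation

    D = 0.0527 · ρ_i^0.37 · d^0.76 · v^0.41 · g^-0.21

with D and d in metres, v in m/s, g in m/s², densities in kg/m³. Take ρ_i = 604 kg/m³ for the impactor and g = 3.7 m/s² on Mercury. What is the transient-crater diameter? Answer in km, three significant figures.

In SI units: d = 9810 m, v = 42700 m/s.
ρ_i^0.37 = 604^0.37 = 10.69
d^0.76 = 9810^0.76 = 1081
v^0.41 = 42700^0.41 = 79.15
g^-0.21 = 3.7^-0.21 = 0.7598
D = 0.0527 × 10.69 × 1081 × 79.15 × 0.7598 = 36624 m
   = 36.62 km

D ≈ 36.6 km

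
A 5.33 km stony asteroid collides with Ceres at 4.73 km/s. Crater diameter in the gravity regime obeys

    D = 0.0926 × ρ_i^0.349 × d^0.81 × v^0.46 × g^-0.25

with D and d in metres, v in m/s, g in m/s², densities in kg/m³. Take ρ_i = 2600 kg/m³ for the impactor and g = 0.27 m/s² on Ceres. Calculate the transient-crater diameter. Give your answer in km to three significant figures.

In SI units: d = 5330 m, v = 4730 m/s.
ρ_i^0.349 = 2600^0.349 = 15.55
d^0.81 = 5330^0.81 = 1044
v^0.46 = 4730^0.46 = 49.03
g^-0.25 = 0.27^-0.25 = 1.387
D = 0.0926 × 15.55 × 1044 × 49.03 × 1.387 = 1.022 × 10^5 m
   = 102.2 km

D ≈ 102 km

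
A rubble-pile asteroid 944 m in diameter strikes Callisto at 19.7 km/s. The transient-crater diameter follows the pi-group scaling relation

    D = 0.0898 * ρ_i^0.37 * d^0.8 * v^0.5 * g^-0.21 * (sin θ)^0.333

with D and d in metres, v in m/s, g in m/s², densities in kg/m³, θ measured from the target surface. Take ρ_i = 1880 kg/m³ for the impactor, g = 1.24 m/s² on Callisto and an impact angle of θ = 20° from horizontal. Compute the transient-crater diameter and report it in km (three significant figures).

In SI units: v = 19700 m/s.
ρ_i^0.37 = 1880^0.37 = 16.27
d^0.8 = 944^0.8 = 239.9
v^0.5 = 19700^0.5 = 140.4
g^-0.21 = 1.24^-0.21 = 0.9558
(sin 20°)^0.333 = 0.3420^0.333 = 0.6996
D = 0.0898 × 16.27 × 239.9 × 140.4 × 0.9558 × 0.6996 = 32906 m
   = 32.91 km

D ≈ 32.9 km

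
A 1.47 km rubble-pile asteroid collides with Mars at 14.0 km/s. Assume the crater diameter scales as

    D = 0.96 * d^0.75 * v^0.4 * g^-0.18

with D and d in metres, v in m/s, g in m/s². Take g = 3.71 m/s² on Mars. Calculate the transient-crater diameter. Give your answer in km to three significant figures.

In SI units: d = 1470 m, v = 14000 m/s.
d^0.75 = 1470^0.75 = 237.4
v^0.4 = 14000^0.4 = 45.55
g^-0.18 = 3.71^-0.18 = 0.7898
D = 0.96 × 237.4 × 45.55 × 0.7898 = 8199 m
   = 8.199 km

D ≈ 8.20 km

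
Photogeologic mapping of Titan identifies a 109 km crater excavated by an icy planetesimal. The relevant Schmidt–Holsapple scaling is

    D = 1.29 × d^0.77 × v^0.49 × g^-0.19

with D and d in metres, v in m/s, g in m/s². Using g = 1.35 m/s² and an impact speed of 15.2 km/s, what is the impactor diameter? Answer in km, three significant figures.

d ≈ 5.88 km

Rearranging for d: d = [D / (1.29 · 15200^0.49 · 1.35^-0.19)]^(1/0.77).
D = 109000 m.
15200^0.49 = 112.0
1.35^-0.19 = 0.9446
Denominator = 1.29 × 112.0 × 0.9446 = 136.5
D / 136.5 = 109000 / 136.5 = 798.5
d = 798.5^(1/0.77) = 798.5^1.2987 = 5877 m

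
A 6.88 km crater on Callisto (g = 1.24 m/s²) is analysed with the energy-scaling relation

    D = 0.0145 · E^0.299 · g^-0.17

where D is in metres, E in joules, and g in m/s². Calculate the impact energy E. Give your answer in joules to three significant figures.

E ≈ 1.09 × 10^19 J

Rearranging: E = [D / (0.0145 · g^-0.17)]^(1/0.299).
D = 6880 m.
g^-0.17 = 1.24^-0.17 = 0.9641
D / (0.0145 × 0.9641) = 6880 / (0.01398) = 4.921 × 10^5
E = (4.921 × 10^5)^3.3445 = 1.089 × 10^19 J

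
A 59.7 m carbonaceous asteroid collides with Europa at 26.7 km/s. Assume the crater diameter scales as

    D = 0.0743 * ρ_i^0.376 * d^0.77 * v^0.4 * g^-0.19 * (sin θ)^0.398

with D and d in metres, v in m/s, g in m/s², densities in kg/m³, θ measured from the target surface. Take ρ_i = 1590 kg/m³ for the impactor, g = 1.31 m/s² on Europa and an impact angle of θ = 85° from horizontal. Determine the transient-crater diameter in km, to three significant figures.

In SI units: v = 26700 m/s.
ρ_i^0.376 = 1590^0.376 = 15.99
d^0.77 = 59.7^0.77 = 23.31
v^0.4 = 26700^0.4 = 58.97
g^-0.19 = 1.31^-0.19 = 0.9500
(sin 85°)^0.398 = 0.9962^0.398 = 0.9985
D = 0.0743 × 15.99 × 23.31 × 58.97 × 0.9500 × 0.9985 = 1549 m
   = 1.549 km

D ≈ 1.55 km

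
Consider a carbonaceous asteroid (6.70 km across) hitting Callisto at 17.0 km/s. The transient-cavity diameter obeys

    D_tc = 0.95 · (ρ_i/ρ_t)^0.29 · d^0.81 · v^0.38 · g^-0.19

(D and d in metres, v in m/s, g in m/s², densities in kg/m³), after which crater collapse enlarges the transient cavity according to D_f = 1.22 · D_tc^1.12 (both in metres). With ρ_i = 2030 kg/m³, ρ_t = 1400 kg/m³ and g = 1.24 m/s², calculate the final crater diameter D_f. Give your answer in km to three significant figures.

In SI: d = 6700 m, v = 17000 m/s.
(ρ_i/ρ_t)^0.29 = (2030/1400)^0.29 = 1.114
d^0.81 = 6700^0.81 = 1256
v^0.38 = 17000^0.38 = 40.51
g^-0.19 = 1.24^-0.19 = 0.9600
D_tc = 0.95 × 1.114 × 1256 × 40.51 × 0.9600 = 51690 m
D_f = 1.22 × (51690)^1.12 = 2.319 × 10^5 m
     = 231.9 km

D_f ≈ 232 km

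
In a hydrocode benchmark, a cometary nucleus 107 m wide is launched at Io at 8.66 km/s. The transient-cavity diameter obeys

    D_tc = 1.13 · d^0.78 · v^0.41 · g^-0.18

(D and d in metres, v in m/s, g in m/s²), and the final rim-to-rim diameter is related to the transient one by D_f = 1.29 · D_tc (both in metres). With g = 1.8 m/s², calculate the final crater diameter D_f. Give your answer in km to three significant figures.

v = 8660 m/s.
d^0.78 = 107^0.78 = 38.28
v^0.41 = 8660^0.41 = 41.15
g^-0.18 = 1.8^-0.18 = 0.8996
D_tc = 1.13 × 38.28 × 41.15 × 0.8996 = 1601 m
D_f = 1.29 × 1601 = 2065 m
     = 2.065 km

D_f ≈ 2.07 km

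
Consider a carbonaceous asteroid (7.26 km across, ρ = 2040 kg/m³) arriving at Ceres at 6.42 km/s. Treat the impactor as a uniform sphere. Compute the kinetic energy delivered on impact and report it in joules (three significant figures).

E ≈ 8.42 × 10^21 J

d = 7260 m; v = 6420 m/s.
Mass m = (π/6) ρ d³ = (π/6) × 2040 × (7260)³ = 4.087 × 10^14 kg
E = ½ m v² = 0.5 × 4.087 × 10^14 × (6420)² = 8.423 × 10^21 J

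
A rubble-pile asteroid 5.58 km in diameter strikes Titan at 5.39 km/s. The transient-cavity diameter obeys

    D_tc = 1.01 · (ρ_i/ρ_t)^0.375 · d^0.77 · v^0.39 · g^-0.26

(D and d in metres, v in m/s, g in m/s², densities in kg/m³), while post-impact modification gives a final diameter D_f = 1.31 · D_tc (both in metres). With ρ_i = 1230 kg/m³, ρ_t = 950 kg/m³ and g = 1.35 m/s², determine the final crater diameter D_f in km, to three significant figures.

In SI: d = 5580 m, v = 5390 m/s.
(ρ_i/ρ_t)^0.375 = (1230/950)^0.375 = 1.102
d^0.77 = 5580^0.77 = 767.2
v^0.39 = 5390^0.39 = 28.53
g^-0.26 = 1.35^-0.26 = 0.9249
D_tc = 1.01 × 1.102 × 767.2 × 28.53 × 0.9249 = 22530 m
D_f = 1.31 × 22530 = 29514 m
     = 29.51 km

D_f ≈ 29.5 km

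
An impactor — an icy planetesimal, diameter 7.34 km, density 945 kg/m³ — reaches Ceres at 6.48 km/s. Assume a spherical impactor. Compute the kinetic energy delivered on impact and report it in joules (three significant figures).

d = 7340 m; v = 6480 m/s.
Mass m = (π/6) ρ d³ = (π/6) × 945 × (7340)³ = 1.957 × 10^14 kg
E = ½ m v² = 0.5 × 1.957 × 10^14 × (6480)² = 4.109 × 10^21 J

E ≈ 4.11 × 10^21 J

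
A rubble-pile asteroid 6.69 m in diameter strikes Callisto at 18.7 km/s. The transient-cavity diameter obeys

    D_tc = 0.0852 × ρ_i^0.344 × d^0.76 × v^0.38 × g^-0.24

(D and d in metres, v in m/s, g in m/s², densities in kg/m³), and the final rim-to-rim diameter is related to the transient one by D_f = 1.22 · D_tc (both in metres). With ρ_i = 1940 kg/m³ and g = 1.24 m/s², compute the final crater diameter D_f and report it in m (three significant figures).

D_f ≈ 238 m

v = 18700 m/s.
ρ_i^0.344 = 1940^0.344 = 13.52
d^0.76 = 6.69^0.76 = 4.240
v^0.38 = 18700^0.38 = 42.00
g^-0.24 = 1.24^-0.24 = 0.9497
D_tc = 0.0852 × 13.52 × 4.240 × 42.00 × 0.9497 = 194.8 m
D_f = 1.22 × 194.8 = 237.7 m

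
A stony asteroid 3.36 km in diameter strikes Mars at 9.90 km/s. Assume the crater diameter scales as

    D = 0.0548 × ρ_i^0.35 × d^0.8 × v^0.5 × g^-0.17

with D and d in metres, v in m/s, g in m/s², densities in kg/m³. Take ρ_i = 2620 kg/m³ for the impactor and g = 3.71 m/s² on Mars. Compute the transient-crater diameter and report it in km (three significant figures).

D ≈ 45.4 km

In SI units: d = 3360 m, v = 9900 m/s.
ρ_i^0.35 = 2620^0.35 = 15.72
d^0.8 = 3360^0.8 = 662.3
v^0.5 = 9900^0.5 = 99.50
g^-0.17 = 3.71^-0.17 = 0.8002
D = 0.0548 × 15.72 × 662.3 × 99.50 × 0.8002 = 45427 m
   = 45.43 km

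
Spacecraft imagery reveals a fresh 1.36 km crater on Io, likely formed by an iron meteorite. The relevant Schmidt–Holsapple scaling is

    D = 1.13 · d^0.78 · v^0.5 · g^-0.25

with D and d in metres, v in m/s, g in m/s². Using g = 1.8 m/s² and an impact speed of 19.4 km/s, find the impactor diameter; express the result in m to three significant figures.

d ≈ 19.2 m

Rearranging for d: d = [D / (1.13 · 19400^0.5 · 1.8^-0.25)]^(1/0.78).
D = 1360 m.
19400^0.5 = 139.3
1.8^-0.25 = 0.8633
Denominator = 1.13 × 139.3 × 0.8633 = 135.9
D / 135.9 = 1360 / 135.9 = 10.01
d = 10.01^(1/0.78) = 10.01^1.2821 = 19.17 m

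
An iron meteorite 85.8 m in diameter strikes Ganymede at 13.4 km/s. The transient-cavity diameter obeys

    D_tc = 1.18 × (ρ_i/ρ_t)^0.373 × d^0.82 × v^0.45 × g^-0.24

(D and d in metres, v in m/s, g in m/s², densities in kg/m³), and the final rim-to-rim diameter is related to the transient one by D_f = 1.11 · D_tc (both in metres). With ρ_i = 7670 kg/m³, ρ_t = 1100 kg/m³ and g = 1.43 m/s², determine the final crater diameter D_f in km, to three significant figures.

v = 13400 m/s.
(ρ_i/ρ_t)^0.373 = (7670/1100)^0.373 = 2.063
d^0.82 = 85.8^0.82 = 38.50
v^0.45 = 13400^0.45 = 71.98
g^-0.24 = 1.43^-0.24 = 0.9177
D_tc = 1.18 × 2.063 × 38.50 × 71.98 × 0.9177 = 6191 m
D_f = 1.11 × 6191 = 6872 m
     = 6.872 km

D_f ≈ 6.87 km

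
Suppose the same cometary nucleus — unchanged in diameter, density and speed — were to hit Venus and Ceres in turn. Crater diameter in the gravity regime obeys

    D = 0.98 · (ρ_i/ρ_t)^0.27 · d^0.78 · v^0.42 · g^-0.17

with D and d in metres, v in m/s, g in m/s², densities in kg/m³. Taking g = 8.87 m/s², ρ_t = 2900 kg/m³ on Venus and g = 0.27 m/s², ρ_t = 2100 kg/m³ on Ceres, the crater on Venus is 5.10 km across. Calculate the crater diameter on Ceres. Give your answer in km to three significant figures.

D ≈ 10.1 km

The impactor-only factors (d, v, ρ_i) cancel in the ratio, leaving D_Ceres/D_Venus = (g_Ceres/g_Venus)^-0.17 · (ρ_t,Venus/ρ_t,Ceres)^0.27.
(0.27/8.87)^-0.17 = 0.03044^-0.17 = 1.811
(2900/2100)^0.27 = 1.381^0.27 = 1.091
Ratio = 1.811 × 1.091 = 1.976
D_Ceres = 1.976 × 5.10 km = 10.1 km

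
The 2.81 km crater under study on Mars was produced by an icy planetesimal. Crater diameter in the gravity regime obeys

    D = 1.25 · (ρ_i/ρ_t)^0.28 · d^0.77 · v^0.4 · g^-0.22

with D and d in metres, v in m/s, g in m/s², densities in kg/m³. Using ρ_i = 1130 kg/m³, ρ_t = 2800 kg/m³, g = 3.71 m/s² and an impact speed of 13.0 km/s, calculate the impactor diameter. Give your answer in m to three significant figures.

Rearranging for d: d = [D / (1.25 · (1130/2800)^0.28 · 13000^0.4 · 3.71^-0.22)]^(1/0.77).
D = 2810 m.
(1130/2800)^0.28 = 0.7756
13000^0.4 = 44.22
3.71^-0.22 = 0.7494
Denominator = 1.25 × 0.7756 × 44.22 × 0.7494 = 32.13
D / 32.13 = 2810 / 32.13 = 87.46
d = 87.46^(1/0.77) = 87.46^1.2987 = 332.5 m

d ≈ 333 m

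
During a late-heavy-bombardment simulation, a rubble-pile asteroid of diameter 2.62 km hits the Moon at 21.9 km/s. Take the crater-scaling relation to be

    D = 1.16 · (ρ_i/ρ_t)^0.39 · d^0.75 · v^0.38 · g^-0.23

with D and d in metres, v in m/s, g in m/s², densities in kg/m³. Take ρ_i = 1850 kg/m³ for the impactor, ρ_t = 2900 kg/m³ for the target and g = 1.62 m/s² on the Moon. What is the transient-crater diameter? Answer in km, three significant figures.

D ≈ 14.2 km

In SI units: d = 2620 m, v = 21900 m/s.
(ρ_i/ρ_t)^0.39 = (1850/2900)^0.39 = 0.8392
d^0.75 = 2620^0.75 = 366.2
v^0.38 = 21900^0.38 = 44.60
g^-0.23 = 1.62^-0.23 = 0.8950
D = 1.16 × 0.8392 × 366.2 × 44.60 × 0.8950 = 14230 m
   = 14.23 km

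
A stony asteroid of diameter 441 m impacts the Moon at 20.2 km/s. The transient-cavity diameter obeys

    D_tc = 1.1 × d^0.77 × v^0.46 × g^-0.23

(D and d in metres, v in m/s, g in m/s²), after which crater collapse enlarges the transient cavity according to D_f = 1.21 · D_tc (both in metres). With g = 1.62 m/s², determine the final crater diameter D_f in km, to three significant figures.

v = 20200 m/s.
d^0.77 = 441^0.77 = 108.7
v^0.46 = 20200^0.46 = 95.60
g^-0.23 = 1.62^-0.23 = 0.8950
D_tc = 1.1 × 108.7 × 95.60 × 0.8950 = 10230 m
D_f = 1.21 × 10230 = 12378 m
     = 12.38 km

D_f ≈ 12.4 km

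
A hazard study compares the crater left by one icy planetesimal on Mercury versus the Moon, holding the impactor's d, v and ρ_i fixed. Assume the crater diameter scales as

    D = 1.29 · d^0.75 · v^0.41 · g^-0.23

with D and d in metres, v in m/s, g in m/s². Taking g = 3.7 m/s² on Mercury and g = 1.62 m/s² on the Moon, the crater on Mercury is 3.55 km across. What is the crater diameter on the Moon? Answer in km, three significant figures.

D ≈ 4.29 km

All impactor-dependent factors cancel in the ratio, leaving D_Moon/D_Mercury = (g_Moon/g_Mercury)^-0.23.
(1.62/3.7)^-0.23 = 0.4378^-0.23 = 1.209
D_Moon = 1.209 × 3.55 km = 4.29 km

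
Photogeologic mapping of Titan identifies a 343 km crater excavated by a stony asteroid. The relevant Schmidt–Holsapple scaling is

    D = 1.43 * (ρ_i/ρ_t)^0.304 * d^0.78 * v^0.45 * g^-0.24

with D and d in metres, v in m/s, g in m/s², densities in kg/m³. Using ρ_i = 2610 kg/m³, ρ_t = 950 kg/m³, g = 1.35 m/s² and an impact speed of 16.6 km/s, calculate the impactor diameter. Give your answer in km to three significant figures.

d ≈ 21.5 km

Rearranging for d: d = [D / (1.43 · (2610/950)^0.304 · 16600^0.45 · 1.35^-0.24)]^(1/0.78).
D = 343000 m.
(2610/950)^0.304 = 1.360
16600^0.45 = 79.26
1.35^-0.24 = 0.9305
Denominator = 1.43 × 1.360 × 79.26 × 0.9305 = 143.4
D / 143.4 = 343000 / 143.4 = 2392
d = 2392^(1/0.78) = 2392^1.2821 = 21474 m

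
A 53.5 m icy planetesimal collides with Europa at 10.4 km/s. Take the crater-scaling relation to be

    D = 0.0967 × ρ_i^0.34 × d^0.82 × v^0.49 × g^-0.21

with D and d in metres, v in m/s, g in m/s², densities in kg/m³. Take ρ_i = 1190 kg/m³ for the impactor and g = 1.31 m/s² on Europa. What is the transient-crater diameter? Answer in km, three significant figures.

In SI units: v = 10400 m/s.
ρ_i^0.34 = 1190^0.34 = 11.11
d^0.82 = 53.5^0.82 = 26.14
v^0.49 = 10400^0.49 = 92.97
g^-0.21 = 1.31^-0.21 = 0.9449
D = 0.0967 × 11.11 × 26.14 × 92.97 × 0.9449 = 2467 m
   = 2.467 km

D ≈ 2.47 km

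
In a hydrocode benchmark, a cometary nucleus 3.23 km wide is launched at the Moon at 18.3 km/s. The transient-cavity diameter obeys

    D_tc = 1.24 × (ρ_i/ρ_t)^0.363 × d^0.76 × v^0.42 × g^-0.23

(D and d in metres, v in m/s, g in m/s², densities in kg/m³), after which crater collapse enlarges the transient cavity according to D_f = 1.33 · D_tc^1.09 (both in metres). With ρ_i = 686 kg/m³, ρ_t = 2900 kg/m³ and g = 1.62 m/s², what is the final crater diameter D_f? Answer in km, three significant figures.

D_f ≈ 60.8 km

In SI: d = 3230 m, v = 18300 m/s.
(ρ_i/ρ_t)^0.363 = (686/2900)^0.363 = 0.5926
d^0.76 = 3230^0.76 = 464.5
v^0.42 = 18300^0.42 = 61.69
g^-0.23 = 1.62^-0.23 = 0.8950
D_tc = 1.24 × 0.5926 × 464.5 × 61.69 × 0.8950 = 18850 m
D_f = 1.33 × (18850)^1.09 = 60805 m
     = 60.81 km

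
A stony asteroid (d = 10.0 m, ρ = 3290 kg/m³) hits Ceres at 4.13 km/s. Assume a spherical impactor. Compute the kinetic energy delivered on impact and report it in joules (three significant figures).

E ≈ 1.47 × 10^13 J

v = 4130 m/s.
Mass m = (π/6) ρ d³ = (π/6) × 3290 × (10)³ = 1.723 × 10^6 kg
E = ½ m v² = 0.5 × 1.723 × 10^6 × (4130)² = 1.469 × 10^13 J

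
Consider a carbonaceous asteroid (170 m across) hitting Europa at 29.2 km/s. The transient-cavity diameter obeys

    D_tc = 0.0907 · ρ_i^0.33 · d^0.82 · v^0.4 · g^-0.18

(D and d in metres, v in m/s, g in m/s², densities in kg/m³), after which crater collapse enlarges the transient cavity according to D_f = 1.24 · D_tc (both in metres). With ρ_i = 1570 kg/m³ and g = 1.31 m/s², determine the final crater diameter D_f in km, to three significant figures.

D_f ≈ 5.01 km

v = 29200 m/s.
ρ_i^0.33 = 1570^0.33 = 11.34
d^0.82 = 170^0.82 = 67.45
v^0.4 = 29200^0.4 = 61.12
g^-0.18 = 1.31^-0.18 = 0.9526
D_tc = 0.0907 × 11.34 × 67.45 × 61.12 × 0.9526 = 4039 m
D_f = 1.24 × 4039 = 5008 m
     = 5.008 km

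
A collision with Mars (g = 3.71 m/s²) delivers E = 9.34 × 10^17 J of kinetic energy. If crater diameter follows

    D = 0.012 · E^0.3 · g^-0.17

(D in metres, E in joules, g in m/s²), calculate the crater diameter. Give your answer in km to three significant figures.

D ≈ 2.36 km

E^0.3 = (9.34 × 10^17)^0.3 = 2.461 × 10^5
g^-0.17 = 3.71^-0.17 = 0.8002
D = 0.012 × 2.461 × 10^5 × 0.8002 = 2363 m
   = 2.363 km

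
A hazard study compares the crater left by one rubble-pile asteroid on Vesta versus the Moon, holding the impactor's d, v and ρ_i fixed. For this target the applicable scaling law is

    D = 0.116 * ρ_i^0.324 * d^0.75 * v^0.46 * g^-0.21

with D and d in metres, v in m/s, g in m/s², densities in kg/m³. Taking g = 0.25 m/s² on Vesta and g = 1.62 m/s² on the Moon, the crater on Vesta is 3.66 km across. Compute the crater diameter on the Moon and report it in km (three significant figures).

All impactor-dependent factors cancel in the ratio, leaving D_Moon/D_Vesta = (g_Moon/g_Vesta)^-0.21.
(1.62/0.25)^-0.21 = 6.480^-0.21 = 0.6754
D_Moon = 0.6754 × 3.66 km = 2.47 km

D ≈ 2.47 km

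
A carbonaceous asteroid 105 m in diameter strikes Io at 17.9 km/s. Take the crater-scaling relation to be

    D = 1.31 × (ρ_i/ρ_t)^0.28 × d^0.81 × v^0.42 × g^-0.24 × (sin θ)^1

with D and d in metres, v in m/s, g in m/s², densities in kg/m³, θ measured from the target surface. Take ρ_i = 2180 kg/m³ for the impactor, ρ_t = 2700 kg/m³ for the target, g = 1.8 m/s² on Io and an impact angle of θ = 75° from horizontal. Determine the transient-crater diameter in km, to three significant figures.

In SI units: v = 17900 m/s.
(ρ_i/ρ_t)^0.28 = (2180/2700)^0.28 = 0.9419
d^0.81 = 105^0.81 = 43.37
v^0.42 = 17900^0.42 = 61.12
g^-0.24 = 1.8^-0.24 = 0.8684
(sin 75°)^1 = 0.9659^1 = 0.9659
D = 1.31 × 0.9419 × 43.37 × 61.12 × 0.8684 × 0.9659 = 2743 m
   = 2.743 km

D ≈ 2.74 km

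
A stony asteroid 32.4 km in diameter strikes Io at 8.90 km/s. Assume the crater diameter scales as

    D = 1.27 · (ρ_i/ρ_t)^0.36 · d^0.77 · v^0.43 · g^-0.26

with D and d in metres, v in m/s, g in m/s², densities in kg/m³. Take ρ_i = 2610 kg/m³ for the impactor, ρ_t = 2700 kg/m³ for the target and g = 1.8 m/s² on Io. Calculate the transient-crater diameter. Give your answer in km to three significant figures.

D ≈ 160 km

In SI units: d = 32400 m, v = 8900 m/s.
(ρ_i/ρ_t)^0.36 = (2610/2700)^0.36 = 0.9879
d^0.77 = 32400^0.77 = 2972
v^0.43 = 8900^0.43 = 49.92
g^-0.26 = 1.8^-0.26 = 0.8583
D = 1.27 × 0.9879 × 2972 × 49.92 × 0.8583 = 1.598 × 10^5 m
   = 159.8 km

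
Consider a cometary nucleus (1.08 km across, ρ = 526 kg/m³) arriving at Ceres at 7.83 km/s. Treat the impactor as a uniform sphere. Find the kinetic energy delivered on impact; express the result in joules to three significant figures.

E ≈ 1.06 × 10^19 J

d = 1080 m; v = 7830 m/s.
Mass m = (π/6) ρ d³ = (π/6) × 526 × (1080)³ = 3.469 × 10^11 kg
E = ½ m v² = 0.5 × 3.469 × 10^11 × (7830)² = 1.063 × 10^19 J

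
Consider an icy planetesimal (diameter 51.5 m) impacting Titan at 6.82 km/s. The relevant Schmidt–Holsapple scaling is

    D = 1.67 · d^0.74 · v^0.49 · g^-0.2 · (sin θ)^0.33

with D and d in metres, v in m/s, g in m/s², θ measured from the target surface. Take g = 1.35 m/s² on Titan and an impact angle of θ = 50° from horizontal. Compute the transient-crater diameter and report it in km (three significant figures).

In SI units: v = 6820 m/s.
d^0.74 = 51.5^0.74 = 18.48
v^0.49 = 6820^0.49 = 75.61
g^-0.2 = 1.35^-0.2 = 0.9417
(sin 50°)^0.33 = 0.7660^0.33 = 0.9158
D = 1.67 × 18.48 × 75.61 × 0.9417 × 0.9158 = 2012 m
   = 2.012 km

D ≈ 2.01 km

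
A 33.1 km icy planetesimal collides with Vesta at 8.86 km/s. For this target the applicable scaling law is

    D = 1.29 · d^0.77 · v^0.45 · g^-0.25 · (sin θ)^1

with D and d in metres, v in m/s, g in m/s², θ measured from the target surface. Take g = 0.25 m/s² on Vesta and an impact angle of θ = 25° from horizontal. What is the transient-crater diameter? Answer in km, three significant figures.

D ≈ 139 km

In SI units: d = 33100 m, v = 8860 m/s.
d^0.77 = 33100^0.77 = 3022
v^0.45 = 8860^0.45 = 59.75
g^-0.25 = 0.25^-0.25 = 1.414
(sin 25°)^1 = 0.4226^1 = 0.4226
D = 1.29 × 3022 × 59.75 × 1.414 × 0.4226 = 1.392 × 10^5 m
   = 139.2 km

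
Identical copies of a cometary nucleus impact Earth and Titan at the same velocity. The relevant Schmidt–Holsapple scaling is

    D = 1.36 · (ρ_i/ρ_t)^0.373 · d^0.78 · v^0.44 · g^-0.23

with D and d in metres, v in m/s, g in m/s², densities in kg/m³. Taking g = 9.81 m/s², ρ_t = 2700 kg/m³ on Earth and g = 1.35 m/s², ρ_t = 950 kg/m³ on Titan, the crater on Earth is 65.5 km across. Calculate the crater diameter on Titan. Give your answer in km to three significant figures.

The impactor-only factors (d, v, ρ_i) cancel in the ratio, leaving D_Titan/D_Earth = (g_Titan/g_Earth)^-0.23 · (ρ_t,Earth/ρ_t,Titan)^0.373.
(1.35/9.81)^-0.23 = 0.1376^-0.23 = 1.578
(2700/950)^0.373 = 2.842^0.373 = 1.476
Ratio = 1.578 × 1.476 = 2.329
D_Titan = 2.329 × 65.5 km = 153 km

D ≈ 153 km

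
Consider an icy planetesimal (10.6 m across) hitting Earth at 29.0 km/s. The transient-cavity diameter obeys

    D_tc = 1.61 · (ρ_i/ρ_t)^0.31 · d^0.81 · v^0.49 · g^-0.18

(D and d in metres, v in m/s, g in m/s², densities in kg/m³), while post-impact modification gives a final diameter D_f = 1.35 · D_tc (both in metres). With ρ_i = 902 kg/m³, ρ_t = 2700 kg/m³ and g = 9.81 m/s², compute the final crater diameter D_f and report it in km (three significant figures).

v = 29000 m/s.
(ρ_i/ρ_t)^0.31 = (902/2700)^0.31 = 0.7119
d^0.81 = 10.6^0.81 = 6.769
v^0.49 = 29000^0.49 = 153.7
g^-0.18 = 9.81^-0.18 = 0.6630
D_tc = 1.61 × 0.7119 × 6.769 × 153.7 × 0.6630 = 790.6 m
D_f = 1.35 × 790.6 = 1067 m
     = 1.067 km

D_f ≈ 1.07 km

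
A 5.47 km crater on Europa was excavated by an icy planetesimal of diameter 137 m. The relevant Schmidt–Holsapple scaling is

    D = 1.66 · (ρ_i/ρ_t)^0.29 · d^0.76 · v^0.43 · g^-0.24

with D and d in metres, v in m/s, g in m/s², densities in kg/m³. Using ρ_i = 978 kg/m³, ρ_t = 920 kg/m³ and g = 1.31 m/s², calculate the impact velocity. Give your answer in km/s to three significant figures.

v ≈ 28.3 km/s

Rearranging for v: v = [D / (1.66 · (978/920)^0.29 · 137^0.76 · 1.31^-0.24)]^(1/0.43).
D = 5470 m.
(978/920)^0.29 = 1.018
137^0.76 = 42.06
1.31^-0.24 = 0.9372
Denominator = 1.66 × 1.018 × 42.06 × 0.9372 = 66.61
D / 66.61 = 5470 / 66.61 = 82.12
v = 82.12^(1/0.43) = 82.12^2.3256 = 28330 m/s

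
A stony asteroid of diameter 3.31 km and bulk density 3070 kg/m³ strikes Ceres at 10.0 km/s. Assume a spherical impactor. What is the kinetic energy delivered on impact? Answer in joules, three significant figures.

d = 3310 m; v = 10000 m/s.
Mass m = (π/6) ρ d³ = (π/6) × 3070 × (3310)³ = 5.829 × 10^13 kg
E = ½ m v² = 0.5 × 5.829 × 10^13 × (10000)² = 2.914 × 10^21 J

E ≈ 2.91 × 10^21 J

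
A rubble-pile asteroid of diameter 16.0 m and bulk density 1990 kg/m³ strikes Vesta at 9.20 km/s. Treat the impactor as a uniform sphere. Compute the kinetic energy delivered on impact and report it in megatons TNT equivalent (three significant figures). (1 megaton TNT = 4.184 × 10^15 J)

v = 9200 m/s.
Mass m = (π/6) ρ d³ = (π/6) × 1990 × (16)³ = 4.268 × 10^6 kg
E = ½ m v² = 0.5 × 4.268 × 10^6 × (9200)² = 1.806 × 10^14 J
   = 1.806 × 10^14 / 4.184×10^15 = 0.04316 Mt

E ≈ 0.0432 Mt TNT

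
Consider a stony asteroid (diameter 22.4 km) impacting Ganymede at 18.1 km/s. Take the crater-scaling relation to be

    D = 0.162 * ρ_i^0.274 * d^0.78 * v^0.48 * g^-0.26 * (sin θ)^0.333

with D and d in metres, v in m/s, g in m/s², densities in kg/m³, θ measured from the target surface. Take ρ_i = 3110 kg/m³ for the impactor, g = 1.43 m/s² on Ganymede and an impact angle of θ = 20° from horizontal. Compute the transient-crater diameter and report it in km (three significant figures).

D ≈ 256 km

In SI units: d = 22400 m, v = 18100 m/s.
ρ_i^0.274 = 3110^0.274 = 9.058
d^0.78 = 22400^0.78 = 2473
v^0.48 = 18100^0.48 = 110.6
g^-0.26 = 1.43^-0.26 = 0.9112
(sin 20°)^0.333 = 0.3420^0.333 = 0.6996
D = 0.162 × 9.058 × 2473 × 110.6 × 0.9112 × 0.6996 = 2.559 × 10^5 m
   = 255.9 km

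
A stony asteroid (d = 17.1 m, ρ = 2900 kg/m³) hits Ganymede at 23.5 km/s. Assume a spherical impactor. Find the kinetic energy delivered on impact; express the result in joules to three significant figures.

E ≈ 2.10 × 10^15 J

v = 23500 m/s.
Mass m = (π/6) ρ d³ = (π/6) × 2900 × (17.1)³ = 7.593 × 10^6 kg
E = ½ m v² = 0.5 × 7.593 × 10^6 × (23500)² = 2.097 × 10^15 J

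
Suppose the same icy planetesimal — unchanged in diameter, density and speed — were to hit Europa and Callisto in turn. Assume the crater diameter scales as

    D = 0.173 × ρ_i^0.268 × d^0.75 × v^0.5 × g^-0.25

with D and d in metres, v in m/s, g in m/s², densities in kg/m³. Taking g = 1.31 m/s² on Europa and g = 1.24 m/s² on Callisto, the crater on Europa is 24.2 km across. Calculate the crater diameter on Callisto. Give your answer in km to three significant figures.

D ≈ 24.5 km

All impactor-dependent factors cancel in the ratio, leaving D_Callisto/D_Europa = (g_Callisto/g_Europa)^-0.25.
(1.24/1.31)^-0.25 = 0.9466^-0.25 = 1.014
D_Callisto = 1.014 × 24.2 km = 24.5 km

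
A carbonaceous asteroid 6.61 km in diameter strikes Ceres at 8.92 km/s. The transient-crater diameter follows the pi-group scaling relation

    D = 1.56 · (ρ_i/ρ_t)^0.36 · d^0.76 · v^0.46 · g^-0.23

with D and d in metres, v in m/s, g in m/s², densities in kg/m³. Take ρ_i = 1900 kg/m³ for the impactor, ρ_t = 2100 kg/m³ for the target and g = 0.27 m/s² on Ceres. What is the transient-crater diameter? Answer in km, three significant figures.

In SI units: d = 6610 m, v = 8920 m/s.
(ρ_i/ρ_t)^0.36 = (1900/2100)^0.36 = 0.9646
d^0.76 = 6610^0.76 = 800.5
v^0.46 = 8920^0.46 = 65.64
g^-0.23 = 0.27^-0.23 = 1.351
D = 1.56 × 0.9646 × 800.5 × 65.64 × 1.351 = 1.068 × 10^5 m
   = 106.8 km

D ≈ 107 km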